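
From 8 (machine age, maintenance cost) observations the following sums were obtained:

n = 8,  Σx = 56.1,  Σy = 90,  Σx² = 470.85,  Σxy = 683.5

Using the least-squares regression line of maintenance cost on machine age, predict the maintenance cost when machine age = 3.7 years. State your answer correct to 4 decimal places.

Sxx = Σx² − (Σx)²/n = 470.85 − 393.40125 = 77.44875
Sxy = Σxy − (Σx)(Σy)/n = 683.5 − 631.125 = 52.375
b = Sxy/Sxx = 52.375/77.44875 = 0.676254
a = ȳ − b·x̄ = 11.25 − 0.676254·7.0125 = 6.507771
ŷ(3.7) = a + b·3.7 = 6.507771 + 0.676254·3.7 = 9.009910

9.0099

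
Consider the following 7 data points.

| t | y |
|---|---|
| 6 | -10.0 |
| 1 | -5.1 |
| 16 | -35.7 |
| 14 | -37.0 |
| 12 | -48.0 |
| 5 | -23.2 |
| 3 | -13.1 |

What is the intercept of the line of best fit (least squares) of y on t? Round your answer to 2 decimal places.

n = 7, Σx = 57, Σy = -172.1, Σxy = -1885.6, Σx² = 667
Sxx = Σx² − (Σx)²/n = 667 − 464.142857 = 202.857143
Sxy = Σxy − (Σx)(Σy)/n = -1885.6 − (-1401.385714) = -484.214286
b = Sxy/Sxx = -484.214286/202.857143 = -2.386972
a = ȳ − b·x̄ = -24.585714 − (-2.386972)·8.142857 = -5.148944

-5.15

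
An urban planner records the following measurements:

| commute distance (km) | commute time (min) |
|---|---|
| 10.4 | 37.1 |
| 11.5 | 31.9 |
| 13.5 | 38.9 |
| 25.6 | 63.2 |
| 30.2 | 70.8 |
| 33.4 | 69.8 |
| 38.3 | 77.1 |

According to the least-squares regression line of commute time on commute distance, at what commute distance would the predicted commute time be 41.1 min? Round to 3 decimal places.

n = 7, Σx = 162.9, Σy = 388.8, Σxy = 10318.17, Σx² = 4572.51
Sxx = Σx² − (Σx)²/n = 4572.51 − 3790.915714 = 781.594286
Sxy = Σxy − (Σx)(Σy)/n = 10318.17 − 9047.931429 = 1270.238571
b = Sxy/Sxx = 1270.238571/781.594286 = 1.625189
a = ȳ − b·x̄ = 55.542857 − 1.625189·23.271429 = 17.722383
Set a + b·x = 41.1: x = (41.1 − 17.722383) / 1.625189 = 14.384551

14.385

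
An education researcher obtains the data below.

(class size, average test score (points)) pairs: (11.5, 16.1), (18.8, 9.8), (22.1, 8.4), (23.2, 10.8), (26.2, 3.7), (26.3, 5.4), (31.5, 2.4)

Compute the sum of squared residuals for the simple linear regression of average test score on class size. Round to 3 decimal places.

n = 7, Σx = 159.6, Σy = 56.6, Σxy = 1120.15, Σx² = 3882.72, Σy² = 591.06
Sxx = Σx² − (Σx)²/n = 3882.72 − 3638.88 = 243.84
Sxy = Σxy − (Σx)(Σy)/n = 1120.15 − 1290.48 = -170.33
Syy = Σy² − (Σy)²/n = 591.06 − 457.651429 = 133.408571
b = Sxy/Sxx = -170.33/243.84 = -0.698532
SSE = Syy − b·Sxy = 133.408571 − (-0.698532)·(-170.33) = 14.427646

14.428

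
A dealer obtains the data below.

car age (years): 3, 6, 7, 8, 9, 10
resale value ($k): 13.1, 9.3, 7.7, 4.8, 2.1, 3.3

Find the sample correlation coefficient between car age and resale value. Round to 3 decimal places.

-0.967

n = 6, Σx = 43, Σy = 40.3, Σxy = 239.3, Σx² = 339, Σy² = 355.73
Sxx = Σx² − (Σx)²/n = 339 − 308.166667 = 30.833333
Sxy = Σxy − (Σx)(Σy)/n = 239.3 − 288.816667 = -49.516667
Syy = Σy² − (Σy)²/n = 355.73 − 270.681667 = 85.048333
r = Sxy/√(Sxx·Syy) = -49.516667/√(2622.323611) = -49.516667/51.208628 = -0.966959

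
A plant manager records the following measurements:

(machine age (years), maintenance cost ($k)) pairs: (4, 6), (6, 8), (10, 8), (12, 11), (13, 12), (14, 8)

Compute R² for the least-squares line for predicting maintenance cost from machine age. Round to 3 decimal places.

0.474

n = 6, Σx = 59, Σy = 53, Σxy = 552, Σx² = 661, Σy² = 493
Sxx = Σx² − (Σx)²/n = 661 − 580.166667 = 80.833333
Sxy = Σxy − (Σx)(Σy)/n = 552 − 521.166667 = 30.833333
Syy = Σy² − (Σy)²/n = 493 − 468.166667 = 24.833333
R² = Sxy²/(Sxx·Syy) = (30.833333)²/(80.833333·24.833333) = 0.473604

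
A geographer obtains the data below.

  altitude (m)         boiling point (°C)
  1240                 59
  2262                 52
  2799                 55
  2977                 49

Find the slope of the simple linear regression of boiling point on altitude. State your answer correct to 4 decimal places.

-0.0044

n = 4, Σx = 9278, Σy = 215, Σxy = 490602, Σx² = 23351174
Sxx = Σx² − (Σx)²/n = 23351174 − 21520321 = 1830853
Sxy = Σxy − (Σx)(Σy)/n = 490602 − 498692.5 = -8090.5
b = Sxy/Sxx = -8090.5/1830853 = -0.004419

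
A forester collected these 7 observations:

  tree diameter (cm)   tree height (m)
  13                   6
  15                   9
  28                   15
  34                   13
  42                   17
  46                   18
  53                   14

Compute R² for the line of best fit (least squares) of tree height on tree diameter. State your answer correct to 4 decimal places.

0.6722

n = 7, Σx = 231, Σy = 92, Σxy = 3359, Σx² = 9023, Σy² = 1320
Sxx = Σx² − (Σx)²/n = 9023 − 7623 = 1400
Sxy = Σxy − (Σx)(Σy)/n = 3359 − 3036 = 323
Syy = Σy² − (Σy)²/n = 1320 − 1209.142857 = 110.857143
R² = Sxy²/(Sxx·Syy) = (323)²/(1400·110.857143) = 0.672223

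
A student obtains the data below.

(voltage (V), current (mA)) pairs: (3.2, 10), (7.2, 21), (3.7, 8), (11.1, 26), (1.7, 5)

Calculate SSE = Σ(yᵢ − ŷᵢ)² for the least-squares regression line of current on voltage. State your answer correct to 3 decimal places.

n = 5, Σx = 26.9, Σy = 70, Σxy = 509.9, Σx² = 201.87, Σy² = 1306
Sxx = Σx² − (Σx)²/n = 201.87 − 144.722 = 57.148
Sxy = Σxy − (Σx)(Σy)/n = 509.9 − 376.6 = 133.3
Syy = Σy² − (Σy)²/n = 1306 − 980 = 326
b = Sxy/Sxx = 133.3/57.148 = 2.332540
SSE = Syy − b·Sxy = 326 − 2.332540·133.3 = 15.072408

15.072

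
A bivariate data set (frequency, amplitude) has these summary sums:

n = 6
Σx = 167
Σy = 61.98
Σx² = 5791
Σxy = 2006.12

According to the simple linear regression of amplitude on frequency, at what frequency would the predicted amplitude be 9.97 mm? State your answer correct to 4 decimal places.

Sxx = Σx² − (Σx)²/n = 5791 − 4648.166667 = 1142.833333
Sxy = Σxy − (Σx)(Σy)/n = 2006.12 − 1725.11 = 281.01
b = Sxy/Sxx = 281.01/1142.833333 = 0.245889
a = ȳ − b·x̄ = 10.33 − 0.245889·27.833333 = 3.486093
Set a + b·x = 9.97: x = (9.97 − 3.486093) / 0.245889 = 26.369257

26.3693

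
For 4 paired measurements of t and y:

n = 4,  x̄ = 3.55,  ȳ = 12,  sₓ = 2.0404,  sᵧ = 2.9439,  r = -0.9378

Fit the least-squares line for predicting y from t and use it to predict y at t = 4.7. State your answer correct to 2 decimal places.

10.44

b = r · sᵧ/sₓ = -0.9378 · 2.9439/2.0404 = -1.353063
a = ȳ − b·x̄ = 12 − (-1.353063)·3.55 = 16.803373
ŷ(4.7) = a + b·4.7 = 16.803373 + (-1.353063)·4.7 = 10.443978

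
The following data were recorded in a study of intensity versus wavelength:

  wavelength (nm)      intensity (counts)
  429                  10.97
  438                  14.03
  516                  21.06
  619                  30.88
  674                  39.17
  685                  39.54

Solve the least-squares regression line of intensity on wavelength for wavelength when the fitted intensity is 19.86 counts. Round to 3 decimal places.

503.788

n = 6, Σx = 3361, Σy = 155.65, Σxy = 94318.43, Σx² = 1948803
Sxx = Σx² − (Σx)²/n = 1948803 − 1882720.166667 = 66082.833333
Sxy = Σxy − (Σx)(Σy)/n = 94318.43 − 87189.941667 = 7128.488333
b = Sxy/Sxx = 7128.488333/66082.833333 = 0.107872
a = ȳ − b·x̄ = 25.941667 − 0.107872·560.166667 = -34.484640
Set a + b·x = 19.86: x = (19.86 − (-34.484640)) / 0.107872 = 503.788127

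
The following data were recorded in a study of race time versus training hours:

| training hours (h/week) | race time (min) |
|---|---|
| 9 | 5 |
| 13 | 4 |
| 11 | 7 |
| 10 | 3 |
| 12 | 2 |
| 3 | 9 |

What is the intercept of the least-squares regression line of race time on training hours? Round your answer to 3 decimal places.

n = 6, Σx = 58, Σy = 30, Σxy = 255, Σx² = 624
Sxx = Σx² − (Σx)²/n = 624 − 560.666667 = 63.333333
Sxy = Σxy − (Σx)(Σy)/n = 255 − 290 = -35
b = Sxy/Sxx = -35/63.333333 = -0.552632
a = ȳ − b·x̄ = 5 − (-0.552632)·9.666667 = 10.342105

10.342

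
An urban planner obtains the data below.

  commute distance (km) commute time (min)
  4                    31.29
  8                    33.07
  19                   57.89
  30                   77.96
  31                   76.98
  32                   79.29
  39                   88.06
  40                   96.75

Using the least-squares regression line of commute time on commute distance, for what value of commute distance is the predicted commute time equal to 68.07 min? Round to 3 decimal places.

n = 8, Σx = 203, Σy = 541.29, Σxy = 16056.43, Σx² = 6447
Sxx = Σx² − (Σx)²/n = 6447 − 5151.125 = 1295.875
Sxy = Σxy − (Σx)(Σy)/n = 16056.43 − 13735.23375 = 2321.19625
b = Sxy/Sxx = 2321.19625/1295.875 = 1.791219
a = ȳ − b·x̄ = 67.66125 − 1.791219·25.375 = 22.209061
Set a + b·x = 68.07: x = (68.07 − 22.209061) / 1.791219 = 25.603197

25.603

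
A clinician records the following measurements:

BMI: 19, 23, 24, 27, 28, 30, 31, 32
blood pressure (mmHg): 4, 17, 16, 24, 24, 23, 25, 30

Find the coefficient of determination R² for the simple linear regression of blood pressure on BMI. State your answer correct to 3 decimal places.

n = 8, Σx = 214, Σy = 163, Σxy = 4596, Σx² = 5864, Σy² = 3767
Sxx = Σx² − (Σx)²/n = 5864 − 5724.5 = 139.5
Sxy = Σxy − (Σx)(Σy)/n = 4596 − 4360.25 = 235.75
Syy = Σy² − (Σy)²/n = 3767 − 3321.125 = 445.875
R² = Sxy²/(Sxx·Syy) = (235.75)²/(139.5·445.875) = 0.893544

0.894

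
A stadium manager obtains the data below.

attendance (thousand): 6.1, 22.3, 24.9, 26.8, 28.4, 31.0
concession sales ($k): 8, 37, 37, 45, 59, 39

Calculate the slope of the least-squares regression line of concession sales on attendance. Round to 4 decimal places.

1.6490

n = 6, Σx = 139.5, Σy = 225, Σxy = 5885.8, Σx² = 3640.31
Sxx = Σx² − (Σx)²/n = 3640.31 − 3243.375 = 396.935
Sxy = Σxy − (Σx)(Σy)/n = 5885.8 − 5231.25 = 654.55
b = Sxy/Sxx = 654.55/396.935 = 1.649011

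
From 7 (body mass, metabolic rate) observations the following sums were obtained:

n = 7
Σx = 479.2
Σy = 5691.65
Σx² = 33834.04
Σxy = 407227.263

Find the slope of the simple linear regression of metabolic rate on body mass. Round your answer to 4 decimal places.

Sxx = Σx² − (Σx)²/n = 33834.04 − 32804.662857 = 1029.377143
Sxy = Σxy − (Σx)(Σy)/n = 407227.263 − 389634.097143 = 17593.165857
b = Sxy/Sxx = 17593.165857/1029.377143 = 17.091079

17.0911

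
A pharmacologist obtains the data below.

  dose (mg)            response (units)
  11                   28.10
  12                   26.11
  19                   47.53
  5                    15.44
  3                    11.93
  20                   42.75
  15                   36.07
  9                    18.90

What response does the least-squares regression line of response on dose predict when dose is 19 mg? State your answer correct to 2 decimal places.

n = 8, Σx = 94, Σy = 226.83, Σxy = 3204.63, Σx² = 1366
Sxx = Σx² − (Σx)²/n = 1366 − 1104.5 = 261.5
Sxy = Σxy − (Σx)(Σy)/n = 3204.63 − 2665.2525 = 539.3775
b = Sxy/Sxx = 539.3775/261.5 = 2.062629
a = ȳ − b·x̄ = 28.35375 − 2.062629·11.75 = 4.117859
ŷ(19) = a + b·19 = 4.117859 + 2.062629·19 = 43.307811

43.31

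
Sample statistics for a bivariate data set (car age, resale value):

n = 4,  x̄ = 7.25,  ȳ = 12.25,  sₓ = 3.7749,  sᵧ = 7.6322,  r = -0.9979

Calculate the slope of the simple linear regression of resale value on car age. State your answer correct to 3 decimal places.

b = r · sᵧ/sₓ = -0.9979 · 7.6322/3.7749 = -2.017583

-2.018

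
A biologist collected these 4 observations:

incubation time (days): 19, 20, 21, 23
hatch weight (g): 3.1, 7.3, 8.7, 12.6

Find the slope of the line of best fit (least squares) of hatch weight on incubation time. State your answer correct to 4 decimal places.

n = 4, Σx = 83, Σy = 31.7, Σxy = 677.4, Σx² = 1731
Sxx = Σx² − (Σx)²/n = 1731 − 1722.25 = 8.75
Sxy = Σxy − (Σx)(Σy)/n = 677.4 − 657.775 = 19.625
b = Sxy/Sxx = 19.625/8.75 = 2.242857

2.2429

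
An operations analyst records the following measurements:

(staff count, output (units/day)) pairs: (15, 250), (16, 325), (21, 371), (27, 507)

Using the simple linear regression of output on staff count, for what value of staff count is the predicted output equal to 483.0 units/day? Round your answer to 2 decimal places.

n = 4, Σx = 79, Σy = 1453, Σxy = 30430, Σx² = 1651
Sxx = Σx² − (Σx)²/n = 1651 − 1560.25 = 90.75
Sxy = Σxy − (Σx)(Σy)/n = 30430 − 28696.75 = 1733.25
b = Sxy/Sxx = 1733.25/90.75 = 19.099174
a = ȳ − b·x̄ = 363.25 − 19.099174·19.75 = -13.958678
Set a + b·x = 483.0: x = (483.0 − (-13.958678)) / 19.099174 = 26.019905

26.02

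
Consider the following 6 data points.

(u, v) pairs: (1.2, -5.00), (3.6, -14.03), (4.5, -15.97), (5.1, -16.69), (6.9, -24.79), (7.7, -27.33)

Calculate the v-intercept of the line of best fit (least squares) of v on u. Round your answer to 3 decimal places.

n = 6, Σx = 29, Σy = -103.81, Σxy = -594.984, Σx² = 167.56
Sxx = Σx² − (Σx)²/n = 167.56 − 140.166667 = 27.393333
Sxy = Σxy − (Σx)(Σy)/n = -594.984 − (-501.748333) = -93.235667
b = Sxy/Sxx = -93.235667/27.393333 = -3.403590
a = ȳ − b·x̄ = -17.301667 − (-3.403590)·4.833333 = -0.850983

-0.851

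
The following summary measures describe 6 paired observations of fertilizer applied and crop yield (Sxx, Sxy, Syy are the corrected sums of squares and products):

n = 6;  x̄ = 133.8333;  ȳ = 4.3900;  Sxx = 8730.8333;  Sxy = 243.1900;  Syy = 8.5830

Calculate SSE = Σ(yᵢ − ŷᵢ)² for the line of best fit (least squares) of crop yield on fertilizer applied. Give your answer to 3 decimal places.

1.809

b = Sxy/Sxx = 243.19/8730.8333 = 0.027854
SSE = Syy − b·Sxy = 8.583 − 0.027854·243.19 = 1.809148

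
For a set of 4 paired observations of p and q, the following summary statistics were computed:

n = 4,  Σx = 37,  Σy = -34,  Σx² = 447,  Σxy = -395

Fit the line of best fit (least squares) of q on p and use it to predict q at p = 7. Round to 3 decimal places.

-6.771

Sxx = Σx² − (Σx)²/n = 447 − 342.25 = 104.75
Sxy = Σxy − (Σx)(Σy)/n = -395 − (-314.5) = -80.5
b = Sxy/Sxx = -80.5/104.75 = -0.768496
a = ȳ − b·x̄ = -8.5 − (-0.768496)·9.25 = -1.391408
ŷ(7) = a + b·7 = -1.391408 + (-0.768496)·7 = -6.770883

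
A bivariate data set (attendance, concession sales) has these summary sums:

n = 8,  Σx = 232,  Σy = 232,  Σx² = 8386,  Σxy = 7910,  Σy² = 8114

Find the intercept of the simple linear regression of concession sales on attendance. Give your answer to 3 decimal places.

Sxx = Σx² − (Σx)²/n = 8386 − 6728 = 1658
Sxy = Σxy − (Σx)(Σy)/n = 7910 − 6728 = 1182
b = Sxy/Sxx = 1182/1658 = 0.712907
a = ȳ − b·x̄ = 29 − 0.712907·29 = 8.325694

8.326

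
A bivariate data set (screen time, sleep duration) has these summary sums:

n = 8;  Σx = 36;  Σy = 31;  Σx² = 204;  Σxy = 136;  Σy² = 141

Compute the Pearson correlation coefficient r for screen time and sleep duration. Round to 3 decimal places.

-0.118

Sxx = Σx² − (Σx)²/n = 204 − 162 = 42
Sxy = Σxy − (Σx)(Σy)/n = 136 − 139.5 = -3.5
Syy = Σy² − (Σy)²/n = 141 − 120.125 = 20.875
r = Sxy/√(Sxx·Syy) = -3.5/√(876.75) = -3.5/29.609965 = -0.118203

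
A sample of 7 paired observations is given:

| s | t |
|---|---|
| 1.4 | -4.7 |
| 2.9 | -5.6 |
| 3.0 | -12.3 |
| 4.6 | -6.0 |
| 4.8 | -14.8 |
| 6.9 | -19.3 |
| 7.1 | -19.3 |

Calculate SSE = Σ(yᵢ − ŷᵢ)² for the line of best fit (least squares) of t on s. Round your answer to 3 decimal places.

67.870

n = 7, Σx = 30.7, Σy = -82, Σxy = -428.56, Σx² = 161.59, Σy² = 1204.76
Sxx = Σx² − (Σx)²/n = 161.59 − 134.641429 = 26.948571
Sxy = Σxy − (Σx)(Σy)/n = -428.56 − (-359.628571) = -68.931429
Syy = Σy² − (Σy)²/n = 1204.76 − 960.571429 = 244.188571
b = Sxy/Sxx = -68.931429/26.948571 = -2.557888
SSE = Syy − b·Sxy = 244.188571 − (-2.557888)·(-68.931429) = 67.869695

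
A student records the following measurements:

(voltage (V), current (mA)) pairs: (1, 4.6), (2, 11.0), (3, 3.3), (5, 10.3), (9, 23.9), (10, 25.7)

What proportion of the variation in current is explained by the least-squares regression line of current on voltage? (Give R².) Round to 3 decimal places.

n = 6, Σx = 30, Σy = 78.8, Σxy = 560.1, Σx² = 220, Σy² = 1490.84
Sxx = Σx² − (Σx)²/n = 220 − 150 = 70
Sxy = Σxy − (Σx)(Σy)/n = 560.1 − 394 = 166.1
Syy = Σy² − (Σy)²/n = 1490.84 − 1034.906667 = 455.933333
R² = Sxy²/(Sxx·Syy) = (166.1)²/(70·455.933333) = 0.864450

0.864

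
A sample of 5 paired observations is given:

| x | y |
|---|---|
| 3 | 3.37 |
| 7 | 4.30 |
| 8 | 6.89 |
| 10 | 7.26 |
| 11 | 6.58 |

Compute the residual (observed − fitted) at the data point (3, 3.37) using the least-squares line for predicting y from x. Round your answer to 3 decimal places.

n = 5, Σx = 39, Σy = 28.4, Σxy = 240.31, Σx² = 343
Sxx = Σx² − (Σx)²/n = 343 − 304.2 = 38.8
Sxy = Σxy − (Σx)(Σy)/n = 240.31 − 221.52 = 18.79
b = Sxy/Sxx = 18.79/38.8 = 0.484278
a = ȳ − b·x̄ = 5.68 − 0.484278·7.8 = 1.902629
ŷ(3) = 1.902629 + 0.484278·3 = 3.355464
residual = y − ŷ = 3.37 − 3.355464 = 0.014536

0.015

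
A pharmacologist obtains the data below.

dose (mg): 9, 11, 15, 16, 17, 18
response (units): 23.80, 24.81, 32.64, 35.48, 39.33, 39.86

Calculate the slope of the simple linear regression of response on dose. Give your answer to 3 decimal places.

n = 6, Σx = 86, Σy = 195.92, Σxy = 2930.48, Σx² = 1296
Sxx = Σx² − (Σx)²/n = 1296 − 1232.666667 = 63.333333
Sxy = Σxy − (Σx)(Σy)/n = 2930.48 − 2808.186667 = 122.293333
b = Sxy/Sxx = 122.293333/63.333333 = 1.930947

1.931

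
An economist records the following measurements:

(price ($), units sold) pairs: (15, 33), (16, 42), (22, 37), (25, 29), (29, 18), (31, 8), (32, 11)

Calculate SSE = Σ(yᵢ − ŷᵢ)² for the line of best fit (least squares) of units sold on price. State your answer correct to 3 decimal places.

n = 7, Σx = 170, Σy = 178, Σxy = 3828, Σx² = 4416, Σy² = 5572
Sxx = Σx² − (Σx)²/n = 4416 − 4128.571429 = 287.428571
Sxy = Σxy − (Σx)(Σy)/n = 3828 − 4322.857143 = -494.857143
Syy = Σy² − (Σy)²/n = 5572 − 4526.285714 = 1045.714286
b = Sxy/Sxx = -494.857143/287.428571 = -1.721670
SSE = Syy − b·Sxy = 1045.714286 − (-1.721670)·(-494.857143) = 193.733598

193.734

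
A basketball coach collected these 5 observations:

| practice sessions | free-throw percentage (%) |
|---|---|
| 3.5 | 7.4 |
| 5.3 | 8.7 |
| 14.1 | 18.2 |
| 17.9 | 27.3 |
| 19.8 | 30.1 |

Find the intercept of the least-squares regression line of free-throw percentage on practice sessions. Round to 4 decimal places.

n = 5, Σx = 60.6, Σy = 91.7, Σxy = 1413.28, Σx² = 951.6
Sxx = Σx² − (Σx)²/n = 951.6 − 734.472 = 217.128
Sxy = Σxy − (Σx)(Σy)/n = 1413.28 − 1111.404 = 301.876
b = Sxy/Sxx = 301.876/217.128 = 1.390314
a = ȳ − b·x̄ = 18.34 − 1.390314·12.12 = 1.489400

1.4894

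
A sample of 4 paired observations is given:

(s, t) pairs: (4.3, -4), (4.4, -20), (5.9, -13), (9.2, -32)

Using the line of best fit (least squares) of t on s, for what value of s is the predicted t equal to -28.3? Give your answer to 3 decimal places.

n = 4, Σx = 23.8, Σy = -69, Σxy = -476.3, Σx² = 157.3
Sxx = Σx² − (Σx)²/n = 157.3 − 141.61 = 15.69
Sxy = Σxy − (Σx)(Σy)/n = -476.3 − (-410.55) = -65.75
b = Sxy/Sxx = -65.75/15.69 = -4.190567
a = ȳ − b·x̄ = -17.25 − (-4.190567)·5.95 = 7.683875
Set a + b·x = -28.3: x = (-28.3 − 7.683875) / (-4.190567) = 8.586875

8.587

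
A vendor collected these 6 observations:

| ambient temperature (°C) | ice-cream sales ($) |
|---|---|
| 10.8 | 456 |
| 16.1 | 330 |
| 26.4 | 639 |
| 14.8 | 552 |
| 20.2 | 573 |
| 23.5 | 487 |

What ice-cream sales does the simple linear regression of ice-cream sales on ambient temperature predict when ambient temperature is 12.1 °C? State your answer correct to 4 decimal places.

440.1630

n = 6, Σx = 111.8, Σy = 3037, Σxy = 58296.1, Σx² = 2252.14
Sxx = Σx² − (Σx)²/n = 2252.14 − 2083.206667 = 168.933333
Sxy = Σxy − (Σx)(Σy)/n = 58296.1 − 56589.433333 = 1706.666667
b = Sxy/Sxx = 1706.666667/168.933333 = 10.102605
a = ȳ − b·x̄ = 506.166667 − 10.102605·18.633333 = 317.921468
ŷ(12.1) = a + b·12.1 = 317.921468 + 10.102605·12.1 = 440.162983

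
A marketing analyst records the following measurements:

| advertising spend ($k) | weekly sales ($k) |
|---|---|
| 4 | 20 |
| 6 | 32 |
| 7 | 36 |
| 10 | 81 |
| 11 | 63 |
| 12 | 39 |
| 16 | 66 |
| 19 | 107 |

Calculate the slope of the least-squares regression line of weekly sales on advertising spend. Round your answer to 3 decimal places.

4.817

n = 8, Σx = 85, Σy = 444, Σxy = 5584, Σx² = 1083
Sxx = Σx² − (Σx)²/n = 1083 − 903.125 = 179.875
Sxy = Σxy − (Σx)(Σy)/n = 5584 − 4717.5 = 866.5
b = Sxy/Sxx = 866.5/179.875 = 4.817234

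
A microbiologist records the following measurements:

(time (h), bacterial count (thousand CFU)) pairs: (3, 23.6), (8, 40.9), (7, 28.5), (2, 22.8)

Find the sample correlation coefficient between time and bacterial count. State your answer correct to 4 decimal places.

0.8686

n = 4, Σx = 20, Σy = 115.8, Σxy = 643.1, Σx² = 126, Σy² = 3561.86
Sxx = Σx² − (Σx)²/n = 126 − 100 = 26
Sxy = Σxy − (Σx)(Σy)/n = 643.1 − 579 = 64.1
Syy = Σy² − (Σy)²/n = 3561.86 − 3352.41 = 209.45
r = Sxy/√(Sxx·Syy) = 64.1/√(5445.7) = 64.1/73.794986 = 0.868623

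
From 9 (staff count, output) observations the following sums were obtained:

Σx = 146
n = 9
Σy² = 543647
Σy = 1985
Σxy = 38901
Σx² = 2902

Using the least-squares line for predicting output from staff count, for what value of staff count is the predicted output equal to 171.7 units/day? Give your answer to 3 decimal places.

12.332

Sxx = Σx² − (Σx)²/n = 2902 − 2368.444444 = 533.555556
Sxy = Σxy − (Σx)(Σy)/n = 38901 − 32201.111111 = 6699.888889
b = Sxy/Sxx = 6699.888889/533.555556 = 12.557060
a = ȳ − b·x̄ = 220.555556 − 12.557060·16.222222 = 16.852145
Set a + b·x = 171.7: x = (171.7 − 16.852145) / 12.557060 = 12.331538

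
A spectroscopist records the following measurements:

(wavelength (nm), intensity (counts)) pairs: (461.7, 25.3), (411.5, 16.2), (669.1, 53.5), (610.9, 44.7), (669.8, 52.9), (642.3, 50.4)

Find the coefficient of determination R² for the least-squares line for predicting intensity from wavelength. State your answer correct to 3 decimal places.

n = 6, Σx = 3465.3, Σy = 243, Σxy = 149255.73, Σx² = 2064574.09, Σy² = 11101.44
Sxx = Σx² − (Σx)²/n = 2064574.09 − 2001384.015 = 63190.075
Sxy = Σxy − (Σx)(Σy)/n = 149255.73 − 140344.65 = 8911.08
Syy = Σy² − (Σy)²/n = 11101.44 − 9841.5 = 1259.94
R² = Sxy²/(Sxx·Syy) = (8911.08)²/(63190.075·1259.94) = 0.997383

0.997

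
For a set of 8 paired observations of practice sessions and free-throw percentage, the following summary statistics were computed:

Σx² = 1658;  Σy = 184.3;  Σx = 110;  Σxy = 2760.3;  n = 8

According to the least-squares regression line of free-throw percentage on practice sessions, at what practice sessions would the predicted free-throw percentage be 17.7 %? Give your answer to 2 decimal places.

Sxx = Σx² − (Σx)²/n = 1658 − 1512.5 = 145.5
Sxy = Σxy − (Σx)(Σy)/n = 2760.3 − 2534.125 = 226.175
b = Sxy/Sxx = 226.175/145.5 = 1.554467
a = ȳ − b·x̄ = 23.0375 − 1.554467·13.75 = 1.663574
Set a + b·x = 17.7: x = (17.7 − 1.663574) / 1.554467 = 10.316348

10.32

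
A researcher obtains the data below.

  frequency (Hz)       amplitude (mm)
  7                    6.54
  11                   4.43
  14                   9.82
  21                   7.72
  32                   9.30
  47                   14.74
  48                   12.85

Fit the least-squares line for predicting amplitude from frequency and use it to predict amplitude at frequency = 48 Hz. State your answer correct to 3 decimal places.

n = 7, Σx = 180, Σy = 65.4, Σxy = 2001.29, Σx² = 6344
Sxx = Σx² − (Σx)²/n = 6344 − 4628.571429 = 1715.428571
Sxy = Σxy − (Σx)(Σy)/n = 2001.29 − 1681.714286 = 319.575714
b = Sxy/Sxx = 319.575714/1715.428571 = 0.186295
a = ȳ − b·x̄ = 9.342857 − 0.186295·25.714286 = 4.552415
ŷ(48) = a + b·48 = 4.552415 + 0.186295·48 = 13.494574

13.495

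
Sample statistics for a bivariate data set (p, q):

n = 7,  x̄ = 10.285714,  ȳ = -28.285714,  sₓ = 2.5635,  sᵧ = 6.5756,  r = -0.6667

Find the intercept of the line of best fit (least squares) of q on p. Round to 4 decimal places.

b = r · sᵧ/sₓ = -0.6667 · 6.5756/2.5635 = -1.710143
a = ȳ − b·x̄ = -28.285714 − (-1.710143)·10.285714 = -10.695668

-10.6957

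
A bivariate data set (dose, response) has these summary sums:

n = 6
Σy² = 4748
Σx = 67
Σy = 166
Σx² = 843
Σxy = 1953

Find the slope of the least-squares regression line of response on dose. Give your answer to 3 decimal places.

Sxx = Σx² − (Σx)²/n = 843 − 748.166667 = 94.833333
Sxy = Σxy − (Σx)(Σy)/n = 1953 − 1853.666667 = 99.333333
b = Sxy/Sxx = 99.333333/94.833333 = 1.047452

1.047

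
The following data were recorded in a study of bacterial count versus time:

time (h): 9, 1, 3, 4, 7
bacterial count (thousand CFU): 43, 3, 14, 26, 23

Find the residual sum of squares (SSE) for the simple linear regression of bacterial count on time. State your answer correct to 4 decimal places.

142.4461

n = 5, Σx = 24, Σy = 109, Σxy = 697, Σx² = 156, Σy² = 3259
Sxx = Σx² − (Σx)²/n = 156 − 115.2 = 40.8
Sxy = Σxy − (Σx)(Σy)/n = 697 − 523.2 = 173.8
Syy = Σy² − (Σy)²/n = 3259 − 2376.2 = 882.8
b = Sxy/Sxx = 173.8/40.8 = 4.259804
SSE = Syy − b·Sxy = 882.8 − 4.259804·173.8 = 142.446078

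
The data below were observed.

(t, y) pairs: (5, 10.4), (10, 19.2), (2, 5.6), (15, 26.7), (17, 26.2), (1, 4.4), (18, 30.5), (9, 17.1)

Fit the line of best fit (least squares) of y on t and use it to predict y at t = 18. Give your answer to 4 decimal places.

n = 8, Σx = 77, Σy = 140.1, Σxy = 1808.4, Σx² = 1049
Sxx = Σx² − (Σx)²/n = 1049 − 741.125 = 307.875
Sxy = Σxy − (Σx)(Σy)/n = 1808.4 − 1348.4625 = 459.9375
b = Sxy/Sxx = 459.9375/307.875 = 1.493910
a = ȳ − b·x̄ = 17.5125 − 1.493910·9.625 = 3.133618
ŷ(18) = a + b·18 = 3.133618 + 1.493910·18 = 30.023995

30.0240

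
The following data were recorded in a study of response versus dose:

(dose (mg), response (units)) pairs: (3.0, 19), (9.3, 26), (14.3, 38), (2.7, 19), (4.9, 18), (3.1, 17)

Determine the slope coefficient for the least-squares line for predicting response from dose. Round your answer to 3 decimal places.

1.676

n = 6, Σx = 37.3, Σy = 137, Σxy = 1034.4, Σx² = 340.89
Sxx = Σx² − (Σx)²/n = 340.89 − 231.881667 = 109.008333
Sxy = Σxy − (Σx)(Σy)/n = 1034.4 − 851.683333 = 182.716667
b = Sxy/Sxx = 182.716667/109.008333 = 1.676172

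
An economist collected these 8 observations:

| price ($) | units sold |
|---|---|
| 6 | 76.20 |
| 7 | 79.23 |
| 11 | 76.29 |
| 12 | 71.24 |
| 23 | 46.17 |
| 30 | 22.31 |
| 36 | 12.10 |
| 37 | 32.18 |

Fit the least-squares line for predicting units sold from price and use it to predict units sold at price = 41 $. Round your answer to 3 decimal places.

n = 8, Σx = 162, Σy = 415.72, Σxy = 6063.35, Σx² = 4444
Sxx = Σx² − (Σx)²/n = 4444 − 3280.5 = 1163.5
Sxy = Σxy − (Σx)(Σy)/n = 6063.35 − 8418.33 = -2354.98
b = Sxy/Sxx = -2354.98/1163.5 = -2.024048
a = ȳ − b·x̄ = 51.965 − (-2.024048)·20.25 = 92.951975
ŷ(41) = a + b·41 = 92.951975 + (-2.024048)·41 = 9.966001

9.966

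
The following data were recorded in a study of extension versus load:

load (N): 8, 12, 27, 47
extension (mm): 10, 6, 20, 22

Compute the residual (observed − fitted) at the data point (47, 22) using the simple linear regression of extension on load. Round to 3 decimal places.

n = 4, Σx = 94, Σy = 58, Σxy = 1726, Σx² = 3146
Sxx = Σx² − (Σx)²/n = 3146 − 2209 = 937
Sxy = Σxy − (Σx)(Σy)/n = 1726 − 1363 = 363
b = Sxy/Sxx = 363/937 = 0.387407
a = ȳ − b·x̄ = 14.5 − 0.387407·23.5 = 5.395945
ŷ(47) = 5.395945 + 0.387407·47 = 23.604055
residual = y − ŷ = 22 − 23.604055 = -1.604055

-1.604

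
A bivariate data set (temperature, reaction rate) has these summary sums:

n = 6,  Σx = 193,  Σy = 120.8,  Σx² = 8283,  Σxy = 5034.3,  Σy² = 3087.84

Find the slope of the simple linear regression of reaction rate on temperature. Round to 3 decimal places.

Sxx = Σx² − (Σx)²/n = 8283 − 6208.166667 = 2074.833333
Sxy = Σxy − (Σx)(Σy)/n = 5034.3 − 3885.733333 = 1148.566667
b = Sxy/Sxx = 1148.566667/2074.833333 = 0.553571

0.554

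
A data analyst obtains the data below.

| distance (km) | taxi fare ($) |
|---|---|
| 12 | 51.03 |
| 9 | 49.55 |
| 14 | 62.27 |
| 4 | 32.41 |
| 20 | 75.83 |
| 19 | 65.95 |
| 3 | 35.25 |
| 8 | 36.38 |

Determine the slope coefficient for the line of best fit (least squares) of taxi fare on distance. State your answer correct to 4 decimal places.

2.4200

n = 8, Σx = 89, Σy = 408.67, Σxy = 5226.17, Σx² = 1271
Sxx = Σx² − (Σx)²/n = 1271 − 990.125 = 280.875
Sxy = Σxy − (Σx)(Σy)/n = 5226.17 − 4546.45375 = 679.71625
b = Sxy/Sxx = 679.71625/280.875 = 2.419996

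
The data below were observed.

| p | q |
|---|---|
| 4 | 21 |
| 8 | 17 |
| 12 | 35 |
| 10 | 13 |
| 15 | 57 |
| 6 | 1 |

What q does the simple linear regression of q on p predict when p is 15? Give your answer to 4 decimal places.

46.4433

n = 6, Σx = 55, Σy = 144, Σxy = 1631, Σx² = 585
Sxx = Σx² − (Σx)²/n = 585 − 504.166667 = 80.833333
Sxy = Σxy − (Σx)(Σy)/n = 1631 − 1320 = 311
b = Sxy/Sxx = 311/80.833333 = 3.847423
a = ȳ − b·x̄ = 24 − 3.847423·9.166667 = -11.268041
ŷ(15) = a + b·15 = -11.268041 + 3.847423·15 = 46.443299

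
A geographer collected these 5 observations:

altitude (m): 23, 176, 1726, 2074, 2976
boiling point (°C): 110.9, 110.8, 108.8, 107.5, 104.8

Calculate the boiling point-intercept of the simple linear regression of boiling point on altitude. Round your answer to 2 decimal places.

n = 5, Σx = 6975, Σy = 542.8, Σxy = 744680.1, Σx² = 16168633
Sxx = Σx² − (Σx)²/n = 16168633 − 9730125 = 6438508
Sxy = Σxy − (Σx)(Σy)/n = 744680.1 − 757206 = -12525.9
b = Sxy/Sxx = -12525.9/6438508 = -0.001945
a = ȳ − b·x̄ = 108.56 − (-0.001945)·1395 = 111.273925

111.27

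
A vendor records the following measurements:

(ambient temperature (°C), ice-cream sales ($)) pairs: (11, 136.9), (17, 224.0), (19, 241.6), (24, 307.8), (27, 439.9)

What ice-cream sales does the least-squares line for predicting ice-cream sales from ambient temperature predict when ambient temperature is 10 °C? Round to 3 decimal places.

102.728

n = 5, Σx = 98, Σy = 1350.2, Σxy = 29168.8, Σx² = 2076
Sxx = Σx² − (Σx)²/n = 2076 − 1920.8 = 155.2
Sxy = Σxy − (Σx)(Σy)/n = 29168.8 − 26463.92 = 2704.88
b = Sxy/Sxx = 2704.88/155.2 = 17.428351
a = ȳ − b·x̄ = 270.04 − 17.428351·19.6 = -71.555670
ŷ(10) = a + b·10 = -71.555670 + 17.428351·10 = 102.727835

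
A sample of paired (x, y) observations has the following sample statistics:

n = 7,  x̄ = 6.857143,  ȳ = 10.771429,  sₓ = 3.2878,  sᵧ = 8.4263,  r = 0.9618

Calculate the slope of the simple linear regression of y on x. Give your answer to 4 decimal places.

b = r · sᵧ/sₓ = 0.9618 · 8.4263/3.2878 = 2.464996

2.4650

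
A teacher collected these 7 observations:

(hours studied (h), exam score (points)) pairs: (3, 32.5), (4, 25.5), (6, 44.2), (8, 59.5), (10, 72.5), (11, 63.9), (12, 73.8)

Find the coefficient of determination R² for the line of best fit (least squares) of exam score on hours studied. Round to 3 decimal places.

0.907

n = 7, Σx = 54, Σy = 371.9, Σxy = 3254.2, Σx² = 490, Σy² = 21986.29
Sxx = Σx² − (Σx)²/n = 490 − 416.571429 = 73.428571
Sxy = Σxy − (Σx)(Σy)/n = 3254.2 − 2868.942857 = 385.257143
Syy = Σy² − (Σy)²/n = 21986.29 − 19758.515714 = 2227.774286
R² = Sxy²/(Sxx·Syy) = (385.257143)²/(73.428571·2227.774286) = 0.907330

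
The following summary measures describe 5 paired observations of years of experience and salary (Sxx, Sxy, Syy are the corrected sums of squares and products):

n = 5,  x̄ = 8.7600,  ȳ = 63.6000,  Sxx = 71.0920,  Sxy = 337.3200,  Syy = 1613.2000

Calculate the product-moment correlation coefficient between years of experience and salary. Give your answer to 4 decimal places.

r = Sxy/√(Sxx·Syy) = 337.32/√(114685.6144) = 337.32/338.652646 = 0.996065

0.9961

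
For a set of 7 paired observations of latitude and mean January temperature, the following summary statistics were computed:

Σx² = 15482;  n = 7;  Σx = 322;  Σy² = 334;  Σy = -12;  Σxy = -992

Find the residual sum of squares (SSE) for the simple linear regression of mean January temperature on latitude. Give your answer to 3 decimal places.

Sxx = Σx² − (Σx)²/n = 15482 − 14812 = 670
Sxy = Σxy − (Σx)(Σy)/n = -992 − (-552) = -440
Syy = Σy² − (Σy)²/n = 334 − 20.571429 = 313.428571
b = Sxy/Sxx = -440/670 = -0.656716
SSE = Syy − b·Sxy = 313.428571 − (-0.656716)·(-440) = 24.473348

24.473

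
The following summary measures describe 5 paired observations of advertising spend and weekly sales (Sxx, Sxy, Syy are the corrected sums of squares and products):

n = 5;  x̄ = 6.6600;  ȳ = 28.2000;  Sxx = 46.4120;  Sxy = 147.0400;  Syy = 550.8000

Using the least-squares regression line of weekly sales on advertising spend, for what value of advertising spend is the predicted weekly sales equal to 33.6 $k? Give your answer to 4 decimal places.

b = Sxy/Sxx = 147.04/46.412 = 3.168146
a = ȳ − b·x̄ = 28.2 − 3.168146·6.66 = 7.100147
Set a + b·x = 33.6: x = (33.6 − 7.100147) / 3.168146 = 8.364467

8.3645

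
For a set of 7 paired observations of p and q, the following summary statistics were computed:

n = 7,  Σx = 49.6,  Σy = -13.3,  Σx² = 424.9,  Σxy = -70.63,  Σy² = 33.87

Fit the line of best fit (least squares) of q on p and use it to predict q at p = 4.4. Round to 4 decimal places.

Sxx = Σx² − (Σx)²/n = 424.9 − 351.451429 = 73.448571
Sxy = Σxy − (Σx)(Σy)/n = -70.63 − (-94.24) = 23.61
b = Sxy/Sxx = 23.61/73.448571 = 0.321449
a = ȳ − b·x̄ = -1.9 − 0.321449·7.085714 = -4.177699
ŷ(4.4) = a + b·4.4 = -4.177699 + 0.321449·4.4 = -2.763321

-2.7633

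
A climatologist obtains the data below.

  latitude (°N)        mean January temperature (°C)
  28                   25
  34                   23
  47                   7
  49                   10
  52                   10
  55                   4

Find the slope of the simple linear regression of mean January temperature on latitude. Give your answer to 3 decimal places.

-0.780

n = 6, Σx = 265, Σy = 79, Σxy = 3041, Σx² = 12279
Sxx = Σx² − (Σx)²/n = 12279 − 11704.166667 = 574.833333
Sxy = Σxy − (Σx)(Σy)/n = 3041 − 3489.166667 = -448.166667
b = Sxy/Sxx = -448.166667/574.833333 = -0.779646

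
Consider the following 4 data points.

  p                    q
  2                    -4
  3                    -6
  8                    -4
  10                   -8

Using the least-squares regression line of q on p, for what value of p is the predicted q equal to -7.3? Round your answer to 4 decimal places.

n = 4, Σx = 23, Σy = -22, Σxy = -138, Σx² = 177
Sxx = Σx² − (Σx)²/n = 177 − 132.25 = 44.75
Sxy = Σxy − (Σx)(Σy)/n = -138 − (-126.5) = -11.5
b = Sxy/Sxx = -11.5/44.75 = -0.256983
a = ȳ − b·x̄ = -5.5 − (-0.256983)·5.75 = -4.022346
Set a + b·x = -7.3: x = (-7.3 − (-4.022346)) / (-0.256983) = 12.754348

12.7543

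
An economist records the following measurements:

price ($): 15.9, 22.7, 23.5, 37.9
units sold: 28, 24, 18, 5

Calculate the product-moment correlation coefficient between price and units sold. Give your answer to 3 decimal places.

n = 4, Σx = 100, Σy = 75, Σxy = 1602.5, Σx² = 2756.76, Σy² = 1709
Sxx = Σx² − (Σx)²/n = 2756.76 − 2500 = 256.76
Sxy = Σxy − (Σx)(Σy)/n = 1602.5 − 1875 = -272.5
Syy = Σy² − (Σy)²/n = 1709 − 1406.25 = 302.75
r = Sxy/√(Sxx·Syy) = -272.5/√(77734.09) = -272.5/278.808339 = -0.977374

-0.977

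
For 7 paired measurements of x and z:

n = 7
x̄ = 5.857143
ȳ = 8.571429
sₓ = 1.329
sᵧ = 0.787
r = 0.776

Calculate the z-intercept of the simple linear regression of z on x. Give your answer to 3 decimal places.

5.880

b = r · sᵧ/sₓ = 0.776 · 0.787/1.329 = 0.459527
a = ȳ − b·x̄ = 8.571429 − 0.459527·5.857143 = 5.879911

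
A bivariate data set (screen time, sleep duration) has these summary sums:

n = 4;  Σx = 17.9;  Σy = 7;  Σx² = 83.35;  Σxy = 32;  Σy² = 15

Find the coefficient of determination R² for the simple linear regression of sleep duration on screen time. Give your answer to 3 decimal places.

Sxx = Σx² − (Σx)²/n = 83.35 − 80.1025 = 3.2475
Sxy = Σxy − (Σx)(Σy)/n = 32 − 31.325 = 0.675
Syy = Σy² − (Σy)²/n = 15 − 12.25 = 2.75
R² = Sxy²/(Sxx·Syy) = (0.675)²/(3.2475·2.75) = 0.051018

0.051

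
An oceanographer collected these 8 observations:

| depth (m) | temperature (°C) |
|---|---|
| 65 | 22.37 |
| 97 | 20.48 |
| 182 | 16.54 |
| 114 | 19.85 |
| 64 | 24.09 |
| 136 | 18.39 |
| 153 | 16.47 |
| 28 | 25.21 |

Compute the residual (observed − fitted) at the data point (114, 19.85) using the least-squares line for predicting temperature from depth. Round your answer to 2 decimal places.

n = 8, Σx = 839, Σy = 163.4, Σxy = 15982.38, Σx² = 106539
Sxx = Σx² − (Σx)²/n = 106539 − 87990.125 = 18548.875
Sxy = Σxy − (Σx)(Σy)/n = 15982.38 − 17136.575 = -1154.195
b = Sxy/Sxx = -1154.195/18548.875 = -0.062225
a = ȳ − b·x̄ = 20.425 − (-0.062225)·104.875 = 26.950797
ŷ(114) = 26.950797 + (-0.062225)·114 = 19.857201
residual = y − ŷ = 19.85 − 19.857201 = -0.007201

-0.01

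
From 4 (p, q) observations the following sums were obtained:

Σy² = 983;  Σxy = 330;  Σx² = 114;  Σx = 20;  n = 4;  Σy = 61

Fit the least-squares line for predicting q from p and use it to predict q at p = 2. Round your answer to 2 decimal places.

Sxx = Σx² − (Σx)²/n = 114 − 100 = 14
Sxy = Σxy − (Σx)(Σy)/n = 330 − 305 = 25
b = Sxy/Sxx = 25/14 = 1.785714
a = ȳ − b·x̄ = 15.25 − 1.785714·5 = 6.321429
ŷ(2) = a + b·2 = 6.321429 + 1.785714·2 = 9.892857

9.89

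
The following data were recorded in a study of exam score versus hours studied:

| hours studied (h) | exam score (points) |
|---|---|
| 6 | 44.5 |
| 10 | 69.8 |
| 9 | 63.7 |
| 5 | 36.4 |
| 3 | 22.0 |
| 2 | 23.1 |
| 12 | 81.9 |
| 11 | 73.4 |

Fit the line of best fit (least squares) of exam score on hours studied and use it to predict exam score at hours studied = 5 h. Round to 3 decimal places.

37.934

n = 8, Σx = 58, Σy = 414.8, Σxy = 3622.7, Σx² = 520
Sxx = Σx² − (Σx)²/n = 520 − 420.5 = 99.5
Sxy = Σxy − (Σx)(Σy)/n = 3622.7 − 3007.3 = 615.4
b = Sxy/Sxx = 615.4/99.5 = 6.184925
a = ȳ − b·x̄ = 51.85 − 6.184925·7.25 = 7.009296
ŷ(5) = a + b·5 = 7.009296 + 6.184925·5 = 37.933920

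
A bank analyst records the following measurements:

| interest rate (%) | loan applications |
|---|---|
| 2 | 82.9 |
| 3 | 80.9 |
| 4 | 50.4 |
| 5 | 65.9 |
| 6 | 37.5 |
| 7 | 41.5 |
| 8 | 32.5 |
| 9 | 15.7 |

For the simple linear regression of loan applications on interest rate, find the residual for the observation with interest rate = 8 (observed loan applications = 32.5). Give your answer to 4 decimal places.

4.4298

n = 8, Σx = 44, Σy = 407.3, Σxy = 1856.4, Σx² = 284
Sxx = Σx² − (Σx)²/n = 284 − 242 = 42
Sxy = Σxy − (Σx)(Σy)/n = 1856.4 − 2240.15 = -383.75
b = Sxy/Sxx = -383.75/42 = -9.136905
a = ȳ − b·x̄ = 50.9125 − (-9.136905)·5.5 = 101.165476
ŷ(8) = 101.165476 + (-9.136905)·8 = 28.070238
residual = y − ŷ = 32.5 − 28.070238 = 4.429762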